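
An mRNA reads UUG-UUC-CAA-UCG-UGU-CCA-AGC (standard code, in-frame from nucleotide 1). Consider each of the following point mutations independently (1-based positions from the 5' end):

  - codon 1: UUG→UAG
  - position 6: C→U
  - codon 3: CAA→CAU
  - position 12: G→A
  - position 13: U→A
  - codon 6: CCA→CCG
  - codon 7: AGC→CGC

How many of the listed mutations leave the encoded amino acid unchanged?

Codon 1: UUG (Leu) → UAG (Stop) — nonsense.
Codon 2: UUC (Phe) → UUU (Phe) — synonymous.
Codon 3: CAA (Gln) → CAU (His) — missense.
Codon 4: UCG (Ser) → UCA (Ser) — synonymous.
Codon 5: UGU (Cys) → AGU (Ser) — missense.
Codon 6: CCA (Pro) → CCG (Pro) — synonymous.
Codon 7: AGC (Ser) → CGC (Arg) — missense.
Synonymous: 3 of 7.

3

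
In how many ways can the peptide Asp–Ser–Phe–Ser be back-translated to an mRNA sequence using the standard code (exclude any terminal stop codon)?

Asp: 2 codons.
Ser: 6 codons.
Phe: 2 codons.
Ser: 6 codons.
2 × 6 × 2 × 6 = 144.

144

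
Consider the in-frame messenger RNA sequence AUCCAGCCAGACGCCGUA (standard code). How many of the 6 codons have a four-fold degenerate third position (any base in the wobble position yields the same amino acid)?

3

Codon 1 AUC (Ile): third position 3-fold.
Codon 2 CAG (Gln): third position 2-fold.
Codon 3 CCA (Pro): third position 4-fold.
Codon 4 GAC (Asp): third position 2-fold.
Codon 5 GCC (Ala): third position 4-fold.
Codon 6 GUA (Val): third position 4-fold.
Four-fold degenerate third positions: 3.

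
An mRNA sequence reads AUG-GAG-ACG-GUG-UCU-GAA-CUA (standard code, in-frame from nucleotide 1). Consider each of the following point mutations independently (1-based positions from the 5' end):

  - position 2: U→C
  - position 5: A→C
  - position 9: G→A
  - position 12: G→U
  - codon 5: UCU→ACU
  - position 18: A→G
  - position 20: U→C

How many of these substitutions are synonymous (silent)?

Codon 1: AUG (Met) → ACG (Thr) — missense.
Codon 2: GAG (Glu) → GCG (Ala) — missense.
Codon 3: ACG (Thr) → ACA (Thr) — synonymous.
Codon 4: GUG (Val) → GUU (Val) — synonymous.
Codon 5: UCU (Ser) → ACU (Thr) — missense.
Codon 6: GAA (Glu) → GAG (Glu) — synonymous.
Codon 7: CUA (Leu) → CCA (Pro) — missense.
Synonymous: 3 of 7.

3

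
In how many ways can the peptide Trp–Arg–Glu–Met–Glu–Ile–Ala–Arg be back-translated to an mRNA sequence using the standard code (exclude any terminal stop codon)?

1728

Trp: 1 codon.
Arg: 6 codons.
Glu: 2 codons.
Met: 1 codon.
Glu: 2 codons.
Ile: 3 codons.
Ala: 4 codons.
Arg: 6 codons.
1 × 6 × 2 × 1 × 2 × 3 × 4 × 6 = 1728.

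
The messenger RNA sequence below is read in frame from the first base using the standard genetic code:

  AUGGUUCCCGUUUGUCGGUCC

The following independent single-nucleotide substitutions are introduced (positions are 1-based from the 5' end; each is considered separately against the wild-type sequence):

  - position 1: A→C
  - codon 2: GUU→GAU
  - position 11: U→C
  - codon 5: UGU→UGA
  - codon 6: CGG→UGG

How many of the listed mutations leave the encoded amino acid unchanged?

Codon 1: AUG (Met) → CUG (Leu) — missense.
Codon 2: GUU (Val) → GAU (Asp) — missense.
Codon 4: GUU (Val) → GCU (Ala) — missense.
Codon 5: UGU (Cys) → UGA (Stop) — nonsense.
Codon 6: CGG (Arg) → UGG (Trp) — missense.
Synonymous: 0 of 5.

0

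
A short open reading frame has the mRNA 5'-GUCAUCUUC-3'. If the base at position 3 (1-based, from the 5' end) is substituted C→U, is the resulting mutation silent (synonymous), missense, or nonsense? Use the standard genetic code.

silent

Position 3 falls in codon 1: GUC → Val.
After the substitution the codon is GUU → Val.
Both encode Val, so the change is synonymous.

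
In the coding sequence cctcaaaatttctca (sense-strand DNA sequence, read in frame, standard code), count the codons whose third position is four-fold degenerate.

2

Codon 1 CCT (Pro): third position 4-fold.
Codon 2 CAA (Gln): third position 2-fold.
Codon 3 AAT (Asn): third position 2-fold.
Codon 4 TTC (Phe): third position 2-fold.
Codon 5 TCA (Ser): third position 4-fold.
Four-fold degenerate third positions: 2.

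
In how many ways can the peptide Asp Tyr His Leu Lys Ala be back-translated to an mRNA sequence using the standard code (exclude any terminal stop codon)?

384

Asp: 2 codons.
Tyr: 2 codons.
His: 2 codons.
Leu: 6 codons.
Lys: 2 codons.
Ala: 4 codons.
2 × 2 × 2 × 6 × 2 × 4 = 384.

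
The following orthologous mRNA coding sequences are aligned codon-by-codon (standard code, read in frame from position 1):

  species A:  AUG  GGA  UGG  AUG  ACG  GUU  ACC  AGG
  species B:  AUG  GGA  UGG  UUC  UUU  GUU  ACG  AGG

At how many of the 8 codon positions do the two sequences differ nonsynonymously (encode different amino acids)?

2

Codon 1: AUG Met / AUG Met — identical.
Codon 2: GGA Gly / GGA Gly — identical.
Codon 3: UGG Trp / UGG Trp — identical.
Codon 4: AUG Met / UUC Phe — nonsynonymous.
Codon 5: ACG Thr / UUU Phe — nonsynonymous.
Codon 6: GUU Val / GUU Val — identical.
Codon 7: ACC Thr / ACG Thr — synonymous.
Codon 8: AGG Arg / AGG Arg — identical.
Nonsynonymous differences: 2.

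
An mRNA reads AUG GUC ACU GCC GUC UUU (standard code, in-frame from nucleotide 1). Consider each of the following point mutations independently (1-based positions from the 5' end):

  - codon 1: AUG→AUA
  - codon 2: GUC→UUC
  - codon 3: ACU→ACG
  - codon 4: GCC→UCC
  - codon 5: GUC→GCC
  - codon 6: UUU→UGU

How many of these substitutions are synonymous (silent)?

Codon 1: AUG (Met) → AUA (Ile) — missense.
Codon 2: GUC (Val) → UUC (Phe) — missense.
Codon 3: ACU (Thr) → ACG (Thr) — synonymous.
Codon 4: GCC (Ala) → UCC (Ser) — missense.
Codon 5: GUC (Val) → GCC (Ala) — missense.
Codon 6: UUU (Phe) → UGU (Cys) — missense.
Synonymous: 1 of 6.

1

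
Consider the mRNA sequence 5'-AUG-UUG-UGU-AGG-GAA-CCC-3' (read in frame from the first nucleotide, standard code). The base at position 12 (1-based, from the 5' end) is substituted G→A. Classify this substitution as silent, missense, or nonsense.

silent

Position 12 falls in codon 4: AGG → Arg.
After the substitution the codon is AGA → Arg.
Both encode Arg, so the change is synonymous.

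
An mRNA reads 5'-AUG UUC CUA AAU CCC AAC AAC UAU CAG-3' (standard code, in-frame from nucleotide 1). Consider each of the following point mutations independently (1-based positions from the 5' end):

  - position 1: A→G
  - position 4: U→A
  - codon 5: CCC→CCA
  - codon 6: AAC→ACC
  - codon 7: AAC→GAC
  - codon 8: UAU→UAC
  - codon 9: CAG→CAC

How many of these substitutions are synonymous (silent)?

Codon 1: AUG (Met) → GUG (Val) — missense.
Codon 2: UUC (Phe) → AUC (Ile) — missense.
Codon 5: CCC (Pro) → CCA (Pro) — synonymous.
Codon 6: AAC (Asn) → ACC (Thr) — missense.
Codon 7: AAC (Asn) → GAC (Asp) — missense.
Codon 8: UAU (Tyr) → UAC (Tyr) — synonymous.
Codon 9: CAG (Gln) → CAC (His) — missense.
Synonymous: 2 of 7.

2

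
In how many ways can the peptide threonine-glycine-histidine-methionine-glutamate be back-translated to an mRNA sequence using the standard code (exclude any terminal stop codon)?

64

Thr: 4 codons.
Gly: 4 codons.
His: 2 codons.
Met: 1 codon.
Glu: 2 codons.
4 × 4 × 2 × 1 × 2 = 64.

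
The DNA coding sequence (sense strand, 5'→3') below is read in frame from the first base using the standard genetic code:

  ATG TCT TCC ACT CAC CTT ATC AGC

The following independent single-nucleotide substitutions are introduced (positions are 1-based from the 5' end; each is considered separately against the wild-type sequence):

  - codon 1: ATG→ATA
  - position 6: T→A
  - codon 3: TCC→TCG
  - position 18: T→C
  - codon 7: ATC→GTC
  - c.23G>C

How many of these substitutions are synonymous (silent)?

Codon 1: ATG (Met) → ATA (Ile) — missense.
Codon 2: TCT (Ser) → TCA (Ser) — synonymous.
Codon 3: TCC (Ser) → TCG (Ser) — synonymous.
Codon 6: CTT (Leu) → CTC (Leu) — synonymous.
Codon 7: ATC (Ile) → GTC (Val) — missense.
Codon 8: AGC (Ser) → ACC (Thr) — missense.
Synonymous: 3 of 6.

3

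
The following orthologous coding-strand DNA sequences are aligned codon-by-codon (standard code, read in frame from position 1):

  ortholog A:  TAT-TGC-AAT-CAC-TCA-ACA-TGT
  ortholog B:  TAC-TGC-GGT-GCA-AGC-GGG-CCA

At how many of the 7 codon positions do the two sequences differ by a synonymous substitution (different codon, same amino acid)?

2

Codon 1: TAT Tyr / TAC Tyr — synonymous.
Codon 2: TGC Cys / TGC Cys — identical.
Codon 3: AAT Asn / GGT Gly — nonsynonymous.
Codon 4: CAC His / GCA Ala — nonsynonymous.
Codon 5: TCA Ser / AGC Ser — synonymous.
Codon 6: ACA Thr / GGG Gly — nonsynonymous.
Codon 7: TGT Cys / CCA Pro — nonsynonymous.
Synonymous differences: 2.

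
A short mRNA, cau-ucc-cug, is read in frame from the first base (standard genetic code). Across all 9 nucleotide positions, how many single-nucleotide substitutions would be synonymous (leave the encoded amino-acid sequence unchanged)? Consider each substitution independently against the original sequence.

8

Codon 1 (CAU, His): 1 synonymous substitution.
Codon 2 (UCC, Ser): 3 synonymous substitutions.
Codon 3 (CUG, Leu): 4 synonymous substitutions.
Total: 1 + 3 + 4 = 8.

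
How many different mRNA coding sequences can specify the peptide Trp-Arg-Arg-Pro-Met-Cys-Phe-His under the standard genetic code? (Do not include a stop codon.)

1152

Trp: 1 codon.
Arg: 6 codons.
Arg: 6 codons.
Pro: 4 codons.
Met: 1 codon.
Cys: 2 codons.
Phe: 2 codons.
His: 2 codons.
1 × 6 × 6 × 4 × 1 × 2 × 2 × 2 = 1152.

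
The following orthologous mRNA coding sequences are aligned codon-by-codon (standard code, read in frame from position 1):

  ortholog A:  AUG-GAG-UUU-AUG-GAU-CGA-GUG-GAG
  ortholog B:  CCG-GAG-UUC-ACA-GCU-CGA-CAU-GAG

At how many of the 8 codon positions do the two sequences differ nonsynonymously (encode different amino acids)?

Codon 1: AUG Met / CCG Pro — nonsynonymous.
Codon 2: GAG Glu / GAG Glu — identical.
Codon 3: UUU Phe / UUC Phe — synonymous.
Codon 4: AUG Met / ACA Thr — nonsynonymous.
Codon 5: GAU Asp / GCU Ala — nonsynonymous.
Codon 6: CGA Arg / CGA Arg — identical.
Codon 7: GUG Val / CAU His — nonsynonymous.
Codon 8: GAG Glu / GAG Glu — identical.
Nonsynonymous differences: 4.

4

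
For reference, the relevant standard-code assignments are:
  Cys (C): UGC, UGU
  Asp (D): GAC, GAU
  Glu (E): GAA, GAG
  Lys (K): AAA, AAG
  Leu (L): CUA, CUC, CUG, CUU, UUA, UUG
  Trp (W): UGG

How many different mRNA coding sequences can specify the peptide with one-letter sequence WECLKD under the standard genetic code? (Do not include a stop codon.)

Trp: 1 codon.
Glu: 2 codons.
Cys: 2 codons.
Leu: 6 codons.
Lys: 2 codons.
Asp: 2 codons.
1 × 2 × 2 × 6 × 2 × 2 = 96.

96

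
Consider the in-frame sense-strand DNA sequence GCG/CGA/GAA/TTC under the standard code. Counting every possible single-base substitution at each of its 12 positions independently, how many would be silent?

Codon 1 (GCG, Ala): 3 synonymous substitutions.
Codon 2 (CGA, Arg): 4 synonymous substitutions.
Codon 3 (GAA, Glu): 1 synonymous substitution.
Codon 4 (TTC, Phe): 1 synonymous substitution.
Total: 3 + 4 + 1 + 1 = 9.

9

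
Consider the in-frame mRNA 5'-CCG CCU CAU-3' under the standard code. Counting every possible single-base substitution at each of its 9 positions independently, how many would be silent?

Codon 1 (CCG, Pro): 3 synonymous substitutions.
Codon 2 (CCU, Pro): 3 synonymous substitutions.
Codon 3 (CAU, His): 1 synonymous substitution.
Total: 3 + 3 + 1 = 7.

7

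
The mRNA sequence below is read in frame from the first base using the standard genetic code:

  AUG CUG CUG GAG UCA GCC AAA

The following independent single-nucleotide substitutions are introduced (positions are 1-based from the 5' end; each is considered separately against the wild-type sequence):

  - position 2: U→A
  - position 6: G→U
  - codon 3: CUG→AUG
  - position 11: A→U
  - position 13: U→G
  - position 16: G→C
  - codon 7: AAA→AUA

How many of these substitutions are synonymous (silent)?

Codon 1: AUG (Met) → AAG (Lys) — missense.
Codon 2: CUG (Leu) → CUU (Leu) — synonymous.
Codon 3: CUG (Leu) → AUG (Met) — missense.
Codon 4: GAG (Glu) → GUG (Val) — missense.
Codon 5: UCA (Ser) → GCA (Ala) — missense.
Codon 6: GCC (Ala) → CCC (Pro) — missense.
Codon 7: AAA (Lys) → AUA (Ile) — missense.
Synonymous: 1 of 7.

1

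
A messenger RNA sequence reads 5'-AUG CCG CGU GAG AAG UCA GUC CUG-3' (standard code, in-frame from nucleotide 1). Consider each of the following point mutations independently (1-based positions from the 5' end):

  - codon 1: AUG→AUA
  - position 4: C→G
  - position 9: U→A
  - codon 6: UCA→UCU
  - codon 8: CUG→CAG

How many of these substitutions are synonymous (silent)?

Codon 1: AUG (Met) → AUA (Ile) — missense.
Codon 2: CCG (Pro) → GCG (Ala) — missense.
Codon 3: CGU (Arg) → CGA (Arg) — synonymous.
Codon 6: UCA (Ser) → UCU (Ser) — synonymous.
Codon 8: CUG (Leu) → CAG (Gln) — missense.
Synonymous: 2 of 5.

2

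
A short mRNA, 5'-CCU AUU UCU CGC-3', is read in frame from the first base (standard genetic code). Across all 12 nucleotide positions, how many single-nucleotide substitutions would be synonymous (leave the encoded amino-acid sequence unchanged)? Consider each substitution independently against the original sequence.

11

Codon 1 (CCU, Pro): 3 synonymous substitutions.
Codon 2 (AUU, Ile): 2 synonymous substitutions.
Codon 3 (UCU, Ser): 3 synonymous substitutions.
Codon 4 (CGC, Arg): 3 synonymous substitutions.
Total: 3 + 2 + 3 + 3 = 11.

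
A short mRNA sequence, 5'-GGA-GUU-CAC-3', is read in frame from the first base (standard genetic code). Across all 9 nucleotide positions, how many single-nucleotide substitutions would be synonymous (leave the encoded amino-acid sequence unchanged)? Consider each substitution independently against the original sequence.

Codon 1 (GGA, Gly): 3 synonymous substitutions.
Codon 2 (GUU, Val): 3 synonymous substitutions.
Codon 3 (CAC, His): 1 synonymous substitution.
Total: 3 + 3 + 1 = 7.

7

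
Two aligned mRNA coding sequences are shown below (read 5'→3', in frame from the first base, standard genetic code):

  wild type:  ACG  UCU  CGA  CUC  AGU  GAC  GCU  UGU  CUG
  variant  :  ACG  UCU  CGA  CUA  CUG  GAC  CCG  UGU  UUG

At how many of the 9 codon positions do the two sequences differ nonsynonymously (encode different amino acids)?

2

Codon 1: ACG Thr / ACG Thr — identical.
Codon 2: UCU Ser / UCU Ser — identical.
Codon 3: CGA Arg / CGA Arg — identical.
Codon 4: CUC Leu / CUA Leu — synonymous.
Codon 5: AGU Ser / CUG Leu — nonsynonymous.
Codon 6: GAC Asp / GAC Asp — identical.
Codon 7: GCU Ala / CCG Pro — nonsynonymous.
Codon 8: UGU Cys / UGU Cys — identical.
Codon 9: CUG Leu / UUG Leu — synonymous.
Nonsynonymous differences: 2.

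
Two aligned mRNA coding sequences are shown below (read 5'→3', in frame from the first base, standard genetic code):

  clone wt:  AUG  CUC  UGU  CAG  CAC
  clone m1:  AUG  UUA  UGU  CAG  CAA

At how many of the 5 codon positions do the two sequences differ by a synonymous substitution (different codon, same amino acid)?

Codon 1: AUG Met / AUG Met — identical.
Codon 2: CUC Leu / UUA Leu — synonymous.
Codon 3: UGU Cys / UGU Cys — identical.
Codon 4: CAG Gln / CAG Gln — identical.
Codon 5: CAC His / CAA Gln — nonsynonymous.
Synonymous differences: 1.

1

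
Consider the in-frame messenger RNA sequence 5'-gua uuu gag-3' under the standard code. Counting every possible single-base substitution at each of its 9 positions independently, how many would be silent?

Codon 1 (GUA, Val): 3 synonymous substitutions.
Codon 2 (UUU, Phe): 1 synonymous substitution.
Codon 3 (GAG, Glu): 1 synonymous substitution.
Total: 3 + 1 + 1 = 5.

5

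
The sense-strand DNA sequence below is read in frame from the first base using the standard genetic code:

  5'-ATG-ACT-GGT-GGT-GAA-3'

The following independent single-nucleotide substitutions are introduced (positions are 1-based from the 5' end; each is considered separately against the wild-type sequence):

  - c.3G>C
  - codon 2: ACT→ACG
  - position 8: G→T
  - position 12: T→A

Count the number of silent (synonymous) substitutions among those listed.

2

Codon 1: ATG (Met) → ATC (Ile) — missense.
Codon 2: ACT (Thr) → ACG (Thr) — synonymous.
Codon 3: GGT (Gly) → GTT (Val) — missense.
Codon 4: GGT (Gly) → GGA (Gly) — synonymous.
Synonymous: 2 of 4.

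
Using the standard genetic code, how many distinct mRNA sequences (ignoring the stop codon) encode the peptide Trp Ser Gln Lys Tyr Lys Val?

Trp: 1 codon.
Ser: 6 codons.
Gln: 2 codons.
Lys: 2 codons.
Tyr: 2 codons.
Lys: 2 codons.
Val: 4 codons.
1 × 6 × 2 × 2 × 2 × 2 × 4 = 384.

384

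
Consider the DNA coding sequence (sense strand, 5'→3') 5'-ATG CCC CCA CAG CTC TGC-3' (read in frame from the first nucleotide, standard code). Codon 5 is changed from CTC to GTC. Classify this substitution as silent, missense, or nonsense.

Position 13 falls in codon 5: CTC → Leu.
After the substitution the codon is GTC → Val.
Leu ≠ Val, so this is a missense mutation.

missense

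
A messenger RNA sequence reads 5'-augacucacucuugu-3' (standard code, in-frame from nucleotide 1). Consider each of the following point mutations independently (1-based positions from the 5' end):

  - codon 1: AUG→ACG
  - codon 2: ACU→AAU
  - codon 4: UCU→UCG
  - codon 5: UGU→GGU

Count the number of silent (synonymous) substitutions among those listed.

1

Codon 1: AUG (Met) → ACG (Thr) — missense.
Codon 2: ACU (Thr) → AAU (Asn) — missense.
Codon 4: UCU (Ser) → UCG (Ser) — synonymous.
Codon 5: UGU (Cys) → GGU (Gly) — missense.
Synonymous: 1 of 4.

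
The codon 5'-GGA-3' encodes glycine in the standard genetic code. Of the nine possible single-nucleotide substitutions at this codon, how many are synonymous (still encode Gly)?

3

Position 1: none → 0 synonymous.
Position 2: none → 0 synonymous.
Position 3: GGU, GGC, GGG → 3 synonymous.
Total: 0 + 0 + 3 = 3.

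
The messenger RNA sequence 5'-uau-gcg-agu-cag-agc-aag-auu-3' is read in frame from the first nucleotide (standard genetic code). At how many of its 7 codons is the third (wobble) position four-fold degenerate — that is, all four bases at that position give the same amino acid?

1

Codon 1 UAU (Tyr): third position 2-fold.
Codon 2 GCG (Ala): third position 4-fold.
Codon 3 AGU (Ser): third position 2-fold.
Codon 4 CAG (Gln): third position 2-fold.
Codon 5 AGC (Ser): third position 2-fold.
Codon 6 AAG (Lys): third position 2-fold.
Codon 7 AUU (Ile): third position 3-fold.
Four-fold degenerate third positions: 1.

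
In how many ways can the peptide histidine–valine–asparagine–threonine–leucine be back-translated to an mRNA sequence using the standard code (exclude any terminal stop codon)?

His: 2 codons.
Val: 4 codons.
Asn: 2 codons.
Thr: 4 codons.
Leu: 6 codons.
2 × 4 × 2 × 4 × 6 = 384.

384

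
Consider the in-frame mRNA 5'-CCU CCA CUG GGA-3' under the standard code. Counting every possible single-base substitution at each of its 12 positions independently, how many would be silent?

Codon 1 (CCU, Pro): 3 synonymous substitutions.
Codon 2 (CCA, Pro): 3 synonymous substitutions.
Codon 3 (CUG, Leu): 4 synonymous substitutions.
Codon 4 (GGA, Gly): 3 synonymous substitutions.
Total: 3 + 3 + 4 + 3 = 13.

13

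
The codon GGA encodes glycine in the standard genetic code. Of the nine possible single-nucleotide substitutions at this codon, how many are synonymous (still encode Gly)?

3

Position 1: none → 0 synonymous.
Position 2: none → 0 synonymous.
Position 3: GGU, GGC, GGG → 3 synonymous.
Total: 0 + 0 + 3 = 3.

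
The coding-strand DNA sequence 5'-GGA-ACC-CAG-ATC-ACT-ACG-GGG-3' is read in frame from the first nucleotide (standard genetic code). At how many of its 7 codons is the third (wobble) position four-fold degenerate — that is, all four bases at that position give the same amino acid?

5

Codon 1 GGA (Gly): third position 4-fold.
Codon 2 ACC (Thr): third position 4-fold.
Codon 3 CAG (Gln): third position 2-fold.
Codon 4 ATC (Ile): third position 3-fold.
Codon 5 ACT (Thr): third position 4-fold.
Codon 6 ACG (Thr): third position 4-fold.
Codon 7 GGG (Gly): third position 4-fold.
Four-fold degenerate third positions: 5.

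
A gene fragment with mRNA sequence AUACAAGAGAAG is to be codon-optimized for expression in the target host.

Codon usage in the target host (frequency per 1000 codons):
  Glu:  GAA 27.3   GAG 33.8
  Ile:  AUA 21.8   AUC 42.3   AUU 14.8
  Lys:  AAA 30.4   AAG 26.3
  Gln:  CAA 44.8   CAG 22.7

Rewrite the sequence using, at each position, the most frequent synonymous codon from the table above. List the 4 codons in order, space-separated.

AUC CAA GAG AAA

Codon 1 (Ile): best is AUC at 42.3.
Codon 2 (Gln): best is CAA at 44.8.
Codon 3 (Glu): best is GAG at 33.8.
Codon 4 (Lys): best is AAA at 30.4.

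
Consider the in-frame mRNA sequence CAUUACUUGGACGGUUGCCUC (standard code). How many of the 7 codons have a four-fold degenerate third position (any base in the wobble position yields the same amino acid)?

Codon 1 CAU (His): third position 2-fold.
Codon 2 UAC (Tyr): third position 2-fold.
Codon 3 UUG (Leu): third position 2-fold.
Codon 4 GAC (Asp): third position 2-fold.
Codon 5 GGU (Gly): third position 4-fold.
Codon 6 UGC (Cys): third position 2-fold.
Codon 7 CUC (Leu): third position 4-fold.
Four-fold degenerate third positions: 2.

2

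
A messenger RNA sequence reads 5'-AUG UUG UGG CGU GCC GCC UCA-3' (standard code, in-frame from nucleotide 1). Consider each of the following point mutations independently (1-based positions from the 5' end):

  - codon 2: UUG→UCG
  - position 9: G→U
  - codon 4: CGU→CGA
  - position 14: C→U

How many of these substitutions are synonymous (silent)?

Codon 2: UUG (Leu) → UCG (Ser) — missense.
Codon 3: UGG (Trp) → UGU (Cys) — missense.
Codon 4: CGU (Arg) → CGA (Arg) — synonymous.
Codon 5: GCC (Ala) → GUC (Val) — missense.
Synonymous: 1 of 4.

1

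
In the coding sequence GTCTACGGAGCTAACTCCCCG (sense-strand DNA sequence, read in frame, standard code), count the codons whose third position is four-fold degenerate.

5

Codon 1 GTC (Val): third position 4-fold.
Codon 2 TAC (Tyr): third position 2-fold.
Codon 3 GGA (Gly): third position 4-fold.
Codon 4 GCT (Ala): third position 4-fold.
Codon 5 AAC (Asn): third position 2-fold.
Codon 6 TCC (Ser): third position 4-fold.
Codon 7 CCG (Pro): third position 4-fold.
Four-fold degenerate third positions: 5.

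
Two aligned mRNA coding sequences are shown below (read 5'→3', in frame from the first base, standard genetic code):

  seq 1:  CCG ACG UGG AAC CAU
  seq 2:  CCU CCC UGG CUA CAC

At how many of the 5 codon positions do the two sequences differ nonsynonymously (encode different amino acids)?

2

Codon 1: CCG Pro / CCU Pro — synonymous.
Codon 2: ACG Thr / CCC Pro — nonsynonymous.
Codon 3: UGG Trp / UGG Trp — identical.
Codon 4: AAC Asn / CUA Leu — nonsynonymous.
Codon 5: CAU His / CAC His — synonymous.
Nonsynonymous differences: 2.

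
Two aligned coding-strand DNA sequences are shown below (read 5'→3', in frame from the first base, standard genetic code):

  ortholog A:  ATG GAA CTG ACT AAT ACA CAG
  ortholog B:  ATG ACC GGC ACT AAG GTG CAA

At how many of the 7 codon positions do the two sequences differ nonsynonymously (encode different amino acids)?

Codon 1: ATG Met / ATG Met — identical.
Codon 2: GAA Glu / ACC Thr — nonsynonymous.
Codon 3: CTG Leu / GGC Gly — nonsynonymous.
Codon 4: ACT Thr / ACT Thr — identical.
Codon 5: AAT Asn / AAG Lys — nonsynonymous.
Codon 6: ACA Thr / GTG Val — nonsynonymous.
Codon 7: CAG Gln / CAA Gln — synonymous.
Nonsynonymous differences: 4.

4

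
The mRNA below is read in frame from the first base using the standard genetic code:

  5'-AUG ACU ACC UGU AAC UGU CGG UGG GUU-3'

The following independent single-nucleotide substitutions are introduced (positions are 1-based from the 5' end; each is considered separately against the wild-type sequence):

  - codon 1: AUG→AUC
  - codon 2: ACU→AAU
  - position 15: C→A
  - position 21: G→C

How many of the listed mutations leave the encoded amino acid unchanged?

Codon 1: AUG (Met) → AUC (Ile) — missense.
Codon 2: ACU (Thr) → AAU (Asn) — missense.
Codon 5: AAC (Asn) → AAA (Lys) — missense.
Codon 7: CGG (Arg) → CGC (Arg) — synonymous.
Synonymous: 1 of 4.

1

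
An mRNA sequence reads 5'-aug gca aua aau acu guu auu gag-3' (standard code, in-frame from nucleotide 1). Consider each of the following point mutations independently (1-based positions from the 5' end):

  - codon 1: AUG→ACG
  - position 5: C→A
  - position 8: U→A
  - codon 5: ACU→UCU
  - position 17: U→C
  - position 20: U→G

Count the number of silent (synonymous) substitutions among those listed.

Codon 1: AUG (Met) → ACG (Thr) — missense.
Codon 2: GCA (Ala) → GAA (Glu) — missense.
Codon 3: AUA (Ile) → AAA (Lys) — missense.
Codon 5: ACU (Thr) → UCU (Ser) — missense.
Codon 6: GUU (Val) → GCU (Ala) — missense.
Codon 7: AUU (Ile) → AGU (Ser) — missense.
Synonymous: 0 of 6.

0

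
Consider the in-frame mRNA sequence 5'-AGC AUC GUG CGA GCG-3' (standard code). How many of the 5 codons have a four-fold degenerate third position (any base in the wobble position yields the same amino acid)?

3

Codon 1 AGC (Ser): third position 2-fold.
Codon 2 AUC (Ile): third position 3-fold.
Codon 3 GUG (Val): third position 4-fold.
Codon 4 CGA (Arg): third position 4-fold.
Codon 5 GCG (Ala): third position 4-fold.
Four-fold degenerate third positions: 3.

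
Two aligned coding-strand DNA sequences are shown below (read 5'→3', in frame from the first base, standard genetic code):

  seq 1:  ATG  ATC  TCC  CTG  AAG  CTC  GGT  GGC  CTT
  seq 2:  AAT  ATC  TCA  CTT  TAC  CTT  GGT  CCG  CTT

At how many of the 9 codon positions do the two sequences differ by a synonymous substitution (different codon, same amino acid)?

3

Codon 1: ATG Met / AAT Asn — nonsynonymous.
Codon 2: ATC Ile / ATC Ile — identical.
Codon 3: TCC Ser / TCA Ser — synonymous.
Codon 4: CTG Leu / CTT Leu — synonymous.
Codon 5: AAG Lys / TAC Tyr — nonsynonymous.
Codon 6: CTC Leu / CTT Leu — synonymous.
Codon 7: GGT Gly / GGT Gly — identical.
Codon 8: GGC Gly / CCG Pro — nonsynonymous.
Codon 9: CTT Leu / CTT Leu — identical.
Synonymous differences: 3.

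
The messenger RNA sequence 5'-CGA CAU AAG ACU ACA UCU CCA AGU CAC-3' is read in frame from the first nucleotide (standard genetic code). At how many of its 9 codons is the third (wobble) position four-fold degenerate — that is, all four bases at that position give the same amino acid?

Codon 1 CGA (Arg): third position 4-fold.
Codon 2 CAU (His): third position 2-fold.
Codon 3 AAG (Lys): third position 2-fold.
Codon 4 ACU (Thr): third position 4-fold.
Codon 5 ACA (Thr): third position 4-fold.
Codon 6 UCU (Ser): third position 4-fold.
Codon 7 CCA (Pro): third position 4-fold.
Codon 8 AGU (Ser): third position 2-fold.
Codon 9 CAC (His): third position 2-fold.
Four-fold degenerate third positions: 5.

5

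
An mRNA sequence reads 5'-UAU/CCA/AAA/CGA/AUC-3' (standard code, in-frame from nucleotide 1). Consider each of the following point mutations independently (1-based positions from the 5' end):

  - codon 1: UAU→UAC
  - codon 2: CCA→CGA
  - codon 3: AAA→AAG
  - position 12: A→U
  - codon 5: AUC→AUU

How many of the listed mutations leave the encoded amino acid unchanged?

4

Codon 1: UAU (Tyr) → UAC (Tyr) — synonymous.
Codon 2: CCA (Pro) → CGA (Arg) — missense.
Codon 3: AAA (Lys) → AAG (Lys) — synonymous.
Codon 4: CGA (Arg) → CGU (Arg) — synonymous.
Codon 5: AUC (Ile) → AUU (Ile) — synonymous.
Synonymous: 4 of 5.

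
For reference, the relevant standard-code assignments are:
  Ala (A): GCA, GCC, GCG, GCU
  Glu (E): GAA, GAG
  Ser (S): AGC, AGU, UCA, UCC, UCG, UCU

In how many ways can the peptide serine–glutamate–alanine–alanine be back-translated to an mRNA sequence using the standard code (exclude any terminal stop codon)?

Ser: 6 codons.
Glu: 2 codons.
Ala: 4 codons.
Ala: 4 codons.
6 × 2 × 4 × 4 = 192.

192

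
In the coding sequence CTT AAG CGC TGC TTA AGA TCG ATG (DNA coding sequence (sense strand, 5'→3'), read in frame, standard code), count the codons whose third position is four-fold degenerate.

3

Codon 1 CTT (Leu): third position 4-fold.
Codon 2 AAG (Lys): third position 2-fold.
Codon 3 CGC (Arg): third position 4-fold.
Codon 4 TGC (Cys): third position 2-fold.
Codon 5 TTA (Leu): third position 2-fold.
Codon 6 AGA (Arg): third position 2-fold.
Codon 7 TCG (Ser): third position 4-fold.
Codon 8 ATG (Met): third position 1-fold.
Four-fold degenerate third positions: 3.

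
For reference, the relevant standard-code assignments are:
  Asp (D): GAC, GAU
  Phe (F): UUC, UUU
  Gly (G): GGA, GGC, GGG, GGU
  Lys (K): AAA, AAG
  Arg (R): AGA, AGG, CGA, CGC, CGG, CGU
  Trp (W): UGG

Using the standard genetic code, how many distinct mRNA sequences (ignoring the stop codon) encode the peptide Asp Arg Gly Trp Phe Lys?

192

Asp: 2 codons.
Arg: 6 codons.
Gly: 4 codons.
Trp: 1 codon.
Phe: 2 codons.
Lys: 2 codons.
2 × 6 × 4 × 1 × 2 × 2 = 192.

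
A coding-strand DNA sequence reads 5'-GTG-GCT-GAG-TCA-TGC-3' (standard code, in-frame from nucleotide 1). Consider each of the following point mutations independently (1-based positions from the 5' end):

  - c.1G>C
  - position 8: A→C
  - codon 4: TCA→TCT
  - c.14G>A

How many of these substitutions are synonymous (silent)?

1

Codon 1: GTG (Val) → CTG (Leu) — missense.
Codon 3: GAG (Glu) → GCG (Ala) — missense.
Codon 4: TCA (Ser) → TCT (Ser) — synonymous.
Codon 5: TGC (Cys) → TAC (Tyr) — missense.
Synonymous: 1 of 4.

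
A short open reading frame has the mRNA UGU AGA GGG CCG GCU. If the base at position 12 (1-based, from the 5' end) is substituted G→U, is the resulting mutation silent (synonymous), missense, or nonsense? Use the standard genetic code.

silent

Position 12 falls in codon 4: CCG → Pro.
After the substitution the codon is CCU → Pro.
Both encode Pro, so the change is synonymous.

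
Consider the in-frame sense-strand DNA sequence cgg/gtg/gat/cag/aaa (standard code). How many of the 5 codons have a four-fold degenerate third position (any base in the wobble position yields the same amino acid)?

2

Codon 1 CGG (Arg): third position 4-fold.
Codon 2 GTG (Val): third position 4-fold.
Codon 3 GAT (Asp): third position 2-fold.
Codon 4 CAG (Gln): third position 2-fold.
Codon 5 AAA (Lys): third position 2-fold.
Four-fold degenerate third positions: 2.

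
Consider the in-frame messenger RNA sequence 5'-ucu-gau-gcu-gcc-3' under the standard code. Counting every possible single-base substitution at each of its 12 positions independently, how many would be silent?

10

Codon 1 (UCU, Ser): 3 synonymous substitutions.
Codon 2 (GAU, Asp): 1 synonymous substitution.
Codon 3 (GCU, Ala): 3 synonymous substitutions.
Codon 4 (GCC, Ala): 3 synonymous substitutions.
Total: 3 + 1 + 3 + 3 = 10.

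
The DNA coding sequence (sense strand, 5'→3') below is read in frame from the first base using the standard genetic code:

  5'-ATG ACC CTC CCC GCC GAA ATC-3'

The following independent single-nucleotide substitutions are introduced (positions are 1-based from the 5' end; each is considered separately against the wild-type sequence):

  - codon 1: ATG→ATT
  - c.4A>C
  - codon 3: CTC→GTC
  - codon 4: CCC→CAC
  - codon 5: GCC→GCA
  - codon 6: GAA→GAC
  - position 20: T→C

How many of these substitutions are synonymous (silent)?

Codon 1: ATG (Met) → ATT (Ile) — missense.
Codon 2: ACC (Thr) → CCC (Pro) — missense.
Codon 3: CTC (Leu) → GTC (Val) — missense.
Codon 4: CCC (Pro) → CAC (His) — missense.
Codon 5: GCC (Ala) → GCA (Ala) — synonymous.
Codon 6: GAA (Glu) → GAC (Asp) — missense.
Codon 7: ATC (Ile) → ACC (Thr) — missense.
Synonymous: 1 of 7.

1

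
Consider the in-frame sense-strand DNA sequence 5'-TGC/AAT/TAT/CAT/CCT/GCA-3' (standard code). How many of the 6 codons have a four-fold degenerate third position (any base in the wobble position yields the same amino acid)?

2

Codon 1 TGC (Cys): third position 2-fold.
Codon 2 AAT (Asn): third position 2-fold.
Codon 3 TAT (Tyr): third position 2-fold.
Codon 4 CAT (His): third position 2-fold.
Codon 5 CCT (Pro): third position 4-fold.
Codon 6 GCA (Ala): third position 4-fold.
Four-fold degenerate third positions: 2.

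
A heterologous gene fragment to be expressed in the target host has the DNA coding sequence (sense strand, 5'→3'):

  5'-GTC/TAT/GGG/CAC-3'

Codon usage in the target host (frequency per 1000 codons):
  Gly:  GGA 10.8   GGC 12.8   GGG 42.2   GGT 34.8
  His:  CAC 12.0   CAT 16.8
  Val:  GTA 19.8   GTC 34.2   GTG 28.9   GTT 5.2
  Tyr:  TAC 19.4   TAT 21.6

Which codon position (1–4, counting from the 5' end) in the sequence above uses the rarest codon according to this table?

Codon 1 GTC (Val): 34.2 per 1000.
Codon 2 TAT (Tyr): 21.6 per 1000.
Codon 3 GGG (Gly): 42.2 per 1000.
Codon 4 CAC (His): 12.0 per 1000.
Lowest frequency is 12.0 at codon 4.

4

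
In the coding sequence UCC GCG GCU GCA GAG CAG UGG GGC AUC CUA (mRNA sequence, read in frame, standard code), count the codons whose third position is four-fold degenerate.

Codon 1 UCC (Ser): third position 4-fold.
Codon 2 GCG (Ala): third position 4-fold.
Codon 3 GCU (Ala): third position 4-fold.
Codon 4 GCA (Ala): third position 4-fold.
Codon 5 GAG (Glu): third position 2-fold.
Codon 6 CAG (Gln): third position 2-fold.
Codon 7 UGG (Trp): third position 1-fold.
Codon 8 GGC (Gly): third position 4-fold.
Codon 9 AUC (Ile): third position 3-fold.
Codon 10 CUA (Leu): third position 4-fold.
Four-fold degenerate third positions: 6.

6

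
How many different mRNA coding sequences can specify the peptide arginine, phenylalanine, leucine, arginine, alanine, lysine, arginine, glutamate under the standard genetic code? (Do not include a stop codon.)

41472

Arg: 6 codons.
Phe: 2 codons.
Leu: 6 codons.
Arg: 6 codons.
Ala: 4 codons.
Lys: 2 codons.
Arg: 6 codons.
Glu: 2 codons.
6 × 2 × 6 × 6 × 4 × 2 × 6 × 2 = 41472.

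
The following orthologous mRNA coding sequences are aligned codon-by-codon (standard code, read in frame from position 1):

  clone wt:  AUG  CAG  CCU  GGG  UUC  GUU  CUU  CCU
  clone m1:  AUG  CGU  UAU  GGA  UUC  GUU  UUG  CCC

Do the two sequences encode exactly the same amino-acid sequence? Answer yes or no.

Codon 1: AUG Met / AUG Met — identical.
Codon 2: CAG Gln / CGU Arg — nonsynonymous.
Codon 3: CCU Pro / UAU Tyr — nonsynonymous.
Codon 4: GGG Gly / GGA Gly — synonymous.
Codon 5: UUC Phe / UUC Phe — identical.
Codon 6: GUU Val / GUU Val — identical.
Codon 7: CUU Leu / UUG Leu — synonymous.
Codon 8: CCU Pro / CCC Pro — synonymous.
Nonsynonymous differences: 2 → different protein.

no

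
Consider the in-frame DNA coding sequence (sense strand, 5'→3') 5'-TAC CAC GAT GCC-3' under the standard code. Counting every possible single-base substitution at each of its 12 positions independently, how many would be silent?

6

Codon 1 (TAC, Tyr): 1 synonymous substitution.
Codon 2 (CAC, His): 1 synonymous substitution.
Codon 3 (GAT, Asp): 1 synonymous substitution.
Codon 4 (GCC, Ala): 3 synonymous substitutions.
Total: 1 + 1 + 1 + 3 = 6.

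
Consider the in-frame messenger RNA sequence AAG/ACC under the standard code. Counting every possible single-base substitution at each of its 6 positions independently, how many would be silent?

Codon 1 (AAG, Lys): 1 synonymous substitution.
Codon 2 (ACC, Thr): 3 synonymous substitutions.
Total: 1 + 3 = 4.

4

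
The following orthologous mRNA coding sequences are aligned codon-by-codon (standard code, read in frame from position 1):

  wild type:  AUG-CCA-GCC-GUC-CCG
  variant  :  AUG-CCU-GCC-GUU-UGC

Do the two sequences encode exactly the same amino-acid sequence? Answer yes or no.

Codon 1: AUG Met / AUG Met — identical.
Codon 2: CCA Pro / CCU Pro — synonymous.
Codon 3: GCC Ala / GCC Ala — identical.
Codon 4: GUC Val / GUU Val — synonymous.
Codon 5: CCG Pro / UGC Cys — nonsynonymous.
Nonsynonymous differences: 1 → different protein.

no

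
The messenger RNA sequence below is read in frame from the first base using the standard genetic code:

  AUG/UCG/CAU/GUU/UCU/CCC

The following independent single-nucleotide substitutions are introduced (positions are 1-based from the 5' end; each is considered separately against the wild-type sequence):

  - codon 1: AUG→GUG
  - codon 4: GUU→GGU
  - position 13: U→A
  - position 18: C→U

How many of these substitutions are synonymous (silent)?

1

Codon 1: AUG (Met) → GUG (Val) — missense.
Codon 4: GUU (Val) → GGU (Gly) — missense.
Codon 5: UCU (Ser) → ACU (Thr) — missense.
Codon 6: CCC (Pro) → CCU (Pro) — synonymous.
Synonymous: 1 of 4.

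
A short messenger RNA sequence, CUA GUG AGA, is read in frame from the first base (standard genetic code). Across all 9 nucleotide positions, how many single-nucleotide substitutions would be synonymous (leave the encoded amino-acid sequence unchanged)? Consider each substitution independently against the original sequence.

Codon 1 (CUA, Leu): 4 synonymous substitutions.
Codon 2 (GUG, Val): 3 synonymous substitutions.
Codon 3 (AGA, Arg): 2 synonymous substitutions.
Total: 4 + 3 + 2 = 9.

9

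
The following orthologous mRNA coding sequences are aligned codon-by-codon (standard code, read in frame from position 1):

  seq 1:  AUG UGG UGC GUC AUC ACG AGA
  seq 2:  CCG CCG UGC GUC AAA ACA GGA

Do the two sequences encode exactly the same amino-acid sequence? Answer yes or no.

no

Codon 1: AUG Met / CCG Pro — nonsynonymous.
Codon 2: UGG Trp / CCG Pro — nonsynonymous.
Codon 3: UGC Cys / UGC Cys — identical.
Codon 4: GUC Val / GUC Val — identical.
Codon 5: AUC Ile / AAA Lys — nonsynonymous.
Codon 6: ACG Thr / ACA Thr — synonymous.
Codon 7: AGA Arg / GGA Gly — nonsynonymous.
Nonsynonymous differences: 4 → different protein.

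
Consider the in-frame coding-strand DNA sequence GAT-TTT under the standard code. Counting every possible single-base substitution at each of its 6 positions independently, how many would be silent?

Codon 1 (GAT, Asp): 1 synonymous substitution.
Codon 2 (TTT, Phe): 1 synonymous substitution.
Total: 1 + 1 = 2.

2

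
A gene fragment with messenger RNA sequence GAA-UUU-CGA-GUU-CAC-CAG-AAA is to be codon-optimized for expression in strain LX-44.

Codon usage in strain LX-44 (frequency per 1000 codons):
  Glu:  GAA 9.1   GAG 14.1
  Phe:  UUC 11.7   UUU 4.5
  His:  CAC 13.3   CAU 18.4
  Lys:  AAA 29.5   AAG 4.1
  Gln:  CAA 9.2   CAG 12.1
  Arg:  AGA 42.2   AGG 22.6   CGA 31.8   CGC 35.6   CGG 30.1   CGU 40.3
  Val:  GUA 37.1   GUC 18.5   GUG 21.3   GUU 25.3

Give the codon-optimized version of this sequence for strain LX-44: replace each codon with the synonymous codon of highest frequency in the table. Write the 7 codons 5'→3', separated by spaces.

Codon 1 (Glu): best is GAG at 14.1.
Codon 2 (Phe): best is UUC at 11.7.
Codon 3 (Arg): best is AGA at 42.2.
Codon 4 (Val): best is GUA at 37.1.
Codon 5 (His): best is CAU at 18.4.
Codon 6 (Gln): best is CAG at 12.1.
Codon 7 (Lys): best is AAA at 29.5.

GAG UUC AGA GUA CAU CAG AAA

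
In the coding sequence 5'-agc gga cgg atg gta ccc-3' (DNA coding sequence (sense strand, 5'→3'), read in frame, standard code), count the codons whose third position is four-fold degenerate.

4

Codon 1 AGC (Ser): third position 2-fold.
Codon 2 GGA (Gly): third position 4-fold.
Codon 3 CGG (Arg): third position 4-fold.
Codon 4 ATG (Met): third position 1-fold.
Codon 5 GTA (Val): third position 4-fold.
Codon 6 CCC (Pro): third position 4-fold.
Four-fold degenerate third positions: 4.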